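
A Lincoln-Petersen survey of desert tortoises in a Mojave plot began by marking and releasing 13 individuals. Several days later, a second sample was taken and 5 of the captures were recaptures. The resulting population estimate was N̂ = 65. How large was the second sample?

From N = M·C/R: C = N·R / M = 65·5 / 13 = 325 / 13 = 25.

C = 25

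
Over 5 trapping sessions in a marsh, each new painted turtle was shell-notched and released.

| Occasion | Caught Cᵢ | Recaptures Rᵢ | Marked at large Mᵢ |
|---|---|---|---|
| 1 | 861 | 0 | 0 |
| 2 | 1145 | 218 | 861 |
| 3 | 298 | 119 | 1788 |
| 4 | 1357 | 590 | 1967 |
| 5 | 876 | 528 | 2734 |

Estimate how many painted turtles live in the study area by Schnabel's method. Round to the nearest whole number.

Σ MᵢCᵢ = 0·861 + 861·1145 + 1788·298 + 1967·1357 + 2734·876 = 0 + 985845 + 532824 + 2669219 + 2394984 = 6582872
Σ Rᵢ = 0 + 218 + 119 + 590 + 528 = 1455
N̂ = 6582872 / 1455 ≈ 4524.3 → 4524

N ≈ 4524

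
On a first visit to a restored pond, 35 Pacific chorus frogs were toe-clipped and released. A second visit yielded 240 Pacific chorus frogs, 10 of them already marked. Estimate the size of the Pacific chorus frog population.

N = 840

N = (35 × 240) / 10 = 8400 / 10 = 840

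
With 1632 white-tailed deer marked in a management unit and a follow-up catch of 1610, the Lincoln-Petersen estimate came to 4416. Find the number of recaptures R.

R = 595

From N = M·C/R: R = M·C / N = 1632·1610 / 4416 = 2627520 / 4416 = 595.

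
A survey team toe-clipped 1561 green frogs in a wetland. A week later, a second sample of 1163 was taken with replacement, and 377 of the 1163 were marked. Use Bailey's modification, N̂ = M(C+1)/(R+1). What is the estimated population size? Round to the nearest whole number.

N ≈ 4807

N̂ = 1561·(1163+1)/(377+1) = 1561·1164/378 = 1817004/378 ≈ 4806.9 → 4807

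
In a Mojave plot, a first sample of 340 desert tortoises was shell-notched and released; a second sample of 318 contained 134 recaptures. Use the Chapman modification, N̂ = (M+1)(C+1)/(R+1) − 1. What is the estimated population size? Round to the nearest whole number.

N̂ = (340+1)(318+1)/(134+1) − 1 = 341·319/135 − 1
= 108779/135 − 1 ≈ 805.8 − 1 ≈ 804.8 → 805

N ≈ 805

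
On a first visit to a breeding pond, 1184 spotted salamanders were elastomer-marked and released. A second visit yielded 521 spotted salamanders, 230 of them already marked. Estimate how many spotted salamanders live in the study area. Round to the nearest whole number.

N ≈ 2682

N = (1184 × 521) / 230 = 616864 / 230 ≈ 2682.0 → 2682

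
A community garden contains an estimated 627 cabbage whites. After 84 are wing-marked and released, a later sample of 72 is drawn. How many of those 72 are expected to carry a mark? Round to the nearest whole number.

expected recaptures ≈ 10

The marked fraction of the population is 84/627, so in a sample of 72 expect C·(M/N) marked.
E[R] = 84 × 72 / 627 = 6048 / 627 ≈ 9.6 → 10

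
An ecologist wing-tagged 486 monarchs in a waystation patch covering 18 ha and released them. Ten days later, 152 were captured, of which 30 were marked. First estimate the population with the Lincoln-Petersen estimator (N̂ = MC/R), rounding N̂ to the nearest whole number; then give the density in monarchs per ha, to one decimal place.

density ≈ 136.8 monarchs per ha

N̂ = 486·152/30 = 73872/30 ≈ 2462.4 → 2462
Density = N̂ / area = 2462 / 18 ≈ 136.78 → 136.8 per ha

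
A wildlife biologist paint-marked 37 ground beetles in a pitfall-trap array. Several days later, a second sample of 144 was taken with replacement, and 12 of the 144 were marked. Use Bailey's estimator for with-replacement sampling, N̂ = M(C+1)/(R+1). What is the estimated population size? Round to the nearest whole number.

N ≈ 413

N̂ = 37·(144+1)/(12+1) = 37·145/13 = 5365/13 ≈ 412.7 → 413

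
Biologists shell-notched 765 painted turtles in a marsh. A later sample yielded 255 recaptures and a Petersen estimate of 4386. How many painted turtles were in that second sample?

From N = M·C/R: C = N·R / M = 4386·255 / 765 = 1118430 / 765 = 1462.

C = 1462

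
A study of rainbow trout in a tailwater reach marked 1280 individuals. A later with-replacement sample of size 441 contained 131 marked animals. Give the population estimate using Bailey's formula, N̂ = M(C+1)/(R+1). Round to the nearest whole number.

N ≈ 4286

N̂ = 1280·(441+1)/(131+1) = 1280·442/132 = 565760/132 ≈ 4286.1 → 4286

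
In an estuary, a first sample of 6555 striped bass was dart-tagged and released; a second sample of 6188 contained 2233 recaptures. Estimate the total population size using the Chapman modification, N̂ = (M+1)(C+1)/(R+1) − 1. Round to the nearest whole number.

N̂ = (6555+1)(6188+1)/(2233+1) − 1 = 6556·6189/2234 − 1
= 40575084/2234 − 1 ≈ 18162.5 − 1 ≈ 18161.5 → 18162

N ≈ 18,162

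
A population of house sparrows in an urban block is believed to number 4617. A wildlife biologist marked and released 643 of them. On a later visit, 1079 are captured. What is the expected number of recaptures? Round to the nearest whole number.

expected recaptures ≈ 150

The marked fraction of the population is 643/4617, so in a sample of 1079 expect C·(M/N) marked.
E[R] = 643 × 1079 / 4617 = 693797 / 4617 ≈ 150.3 → 150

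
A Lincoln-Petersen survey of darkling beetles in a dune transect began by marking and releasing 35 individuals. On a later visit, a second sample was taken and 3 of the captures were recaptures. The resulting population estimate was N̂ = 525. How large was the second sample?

From N = M·C/R: C = N·R / M = 525·3 / 35 = 1575 / 35 = 45.

C = 45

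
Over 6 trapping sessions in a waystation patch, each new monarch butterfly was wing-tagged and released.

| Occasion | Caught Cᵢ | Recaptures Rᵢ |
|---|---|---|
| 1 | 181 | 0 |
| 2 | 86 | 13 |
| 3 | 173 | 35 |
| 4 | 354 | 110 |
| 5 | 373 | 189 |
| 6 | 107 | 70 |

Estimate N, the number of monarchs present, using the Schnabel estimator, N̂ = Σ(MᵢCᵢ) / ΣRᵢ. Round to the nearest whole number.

N ≈ 1255

Marked at large before each occasion: Mᵢ = Σⱼ<ᵢ (Cⱼ − Rⱼ) → M1=0, M2=181, M3=254, M4=392, M5=636, M6=820
Σ MᵢCᵢ = 0·181 + 181·86 + 254·173 + 392·354 + 636·373 + 820·107 = 0 + 15566 + 43942 + 138768 + 237228 + 87740 = 523244
Σ Rᵢ = 0 + 13 + 35 + 110 + 189 + 70 = 417
N̂ = 523244 / 417 ≈ 1254.8 → 1255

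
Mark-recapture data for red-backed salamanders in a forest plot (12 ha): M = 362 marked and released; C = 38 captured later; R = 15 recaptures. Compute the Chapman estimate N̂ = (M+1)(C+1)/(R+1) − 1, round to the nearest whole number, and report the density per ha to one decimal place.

density ≈ 73.7 red-backed salamanders per ha

N̂ = 363·39/16 − 1 = 14157/16 − 1 ≈ 883.8 → 884
Density = N̂ / area = 884 / 12 ≈ 73.67 → 73.7 per ha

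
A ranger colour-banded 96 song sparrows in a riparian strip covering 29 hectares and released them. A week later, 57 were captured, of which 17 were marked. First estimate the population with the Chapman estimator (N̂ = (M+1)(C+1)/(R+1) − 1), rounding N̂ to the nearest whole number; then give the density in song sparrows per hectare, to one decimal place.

N̂ = 97·58/18 − 1 = 5626/18 − 1 ≈ 311.6 → 312
Density = N̂ / area = 312 / 29 ≈ 10.76 → 10.8 per hectare

density ≈ 10.8 song sparrows per hectare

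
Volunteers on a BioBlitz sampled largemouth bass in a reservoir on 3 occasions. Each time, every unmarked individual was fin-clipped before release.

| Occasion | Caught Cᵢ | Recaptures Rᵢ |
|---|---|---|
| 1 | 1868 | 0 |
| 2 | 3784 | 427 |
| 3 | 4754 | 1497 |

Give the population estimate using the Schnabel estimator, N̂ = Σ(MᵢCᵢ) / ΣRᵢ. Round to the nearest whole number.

N ≈ 16,584

Marked at large before each occasion: Mᵢ = Σⱼ<ᵢ (Cⱼ − Rⱼ) → M1=0, M2=1868, M3=5225
Σ MᵢCᵢ = 0·1868 + 1868·3784 + 5225·4754 = 0 + 7068512 + 24839650 = 31908162
Σ Rᵢ = 0 + 427 + 1497 = 1924
N̂ = 31908162 / 1924 ≈ 16584.3 → 16584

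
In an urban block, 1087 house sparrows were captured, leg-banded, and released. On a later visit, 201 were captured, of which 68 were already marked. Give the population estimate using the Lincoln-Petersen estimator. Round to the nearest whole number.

N = (1087 × 201) / 68 = 218487 / 68 ≈ 3213.0 → 3213

N ≈ 3213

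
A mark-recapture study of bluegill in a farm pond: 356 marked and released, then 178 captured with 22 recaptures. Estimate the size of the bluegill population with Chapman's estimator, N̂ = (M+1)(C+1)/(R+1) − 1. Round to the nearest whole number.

N̂ = (356+1)(178+1)/(22+1) − 1 = 357·179/23 − 1
= 63903/23 − 1 ≈ 2778.4 − 1 ≈ 2777.4 → 2777

N ≈ 2777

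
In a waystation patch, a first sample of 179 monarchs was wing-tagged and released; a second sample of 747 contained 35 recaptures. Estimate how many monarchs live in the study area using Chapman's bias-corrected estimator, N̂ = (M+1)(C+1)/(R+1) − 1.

N̂ = (179+1)(747+1)/(35+1) − 1 = 180·748/36 − 1
= 134640/36 − 1 = 3740 − 1 = 3739

N = 3739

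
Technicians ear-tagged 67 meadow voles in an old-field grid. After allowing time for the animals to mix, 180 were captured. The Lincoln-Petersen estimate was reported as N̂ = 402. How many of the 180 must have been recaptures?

R = 30

From N = M·C/R: R = M·C / N = 67·180 / 402 = 12060 / 402 = 30.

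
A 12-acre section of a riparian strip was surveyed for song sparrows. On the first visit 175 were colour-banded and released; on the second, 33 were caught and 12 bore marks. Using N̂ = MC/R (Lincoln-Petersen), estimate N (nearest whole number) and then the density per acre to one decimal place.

N̂ = 175·33/12 = 5775/12 ≈ 481.2 → 481
Density = N̂ / area = 481 / 12 ≈ 40.08 → 40.1 per acre

density ≈ 40.1 song sparrows per acre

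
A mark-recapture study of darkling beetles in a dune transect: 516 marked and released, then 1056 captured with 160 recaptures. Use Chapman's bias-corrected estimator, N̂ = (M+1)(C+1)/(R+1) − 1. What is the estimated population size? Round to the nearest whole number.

N̂ = (516+1)(1056+1)/(160+1) − 1 = 517·1057/161 − 1
= 546469/161 − 1 ≈ 3394.2 − 1 ≈ 3393.2 → 3393

N ≈ 3393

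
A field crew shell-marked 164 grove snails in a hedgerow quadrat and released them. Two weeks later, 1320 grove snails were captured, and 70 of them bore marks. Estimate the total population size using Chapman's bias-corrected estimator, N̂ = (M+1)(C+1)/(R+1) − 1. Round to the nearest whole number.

N̂ = (164+1)(1320+1)/(70+1) − 1 = 165·1321/71 − 1
= 217965/71 − 1 ≈ 3069.9 − 1 ≈ 3068.9 → 3069

N ≈ 3069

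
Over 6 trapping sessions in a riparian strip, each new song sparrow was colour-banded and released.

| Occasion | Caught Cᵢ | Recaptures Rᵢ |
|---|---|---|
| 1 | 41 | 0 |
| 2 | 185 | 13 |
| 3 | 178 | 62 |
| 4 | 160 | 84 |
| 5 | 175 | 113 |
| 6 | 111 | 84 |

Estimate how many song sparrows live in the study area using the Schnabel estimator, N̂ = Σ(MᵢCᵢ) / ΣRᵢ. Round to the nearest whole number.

Marked at large before each occasion: Mᵢ = Σⱼ<ᵢ (Cⱼ − Rⱼ) → M1=0, M2=41, M3=213, M4=329, M5=405, M6=467
Σ MᵢCᵢ = 0·41 + 41·185 + 213·178 + 329·160 + 405·175 + 467·111 = 0 + 7585 + 37914 + 52640 + 70875 + 51837 = 220851
Σ Rᵢ = 0 + 13 + 62 + 84 + 113 + 84 = 356
N̂ = 220851 / 356 ≈ 620.4 → 620

N ≈ 620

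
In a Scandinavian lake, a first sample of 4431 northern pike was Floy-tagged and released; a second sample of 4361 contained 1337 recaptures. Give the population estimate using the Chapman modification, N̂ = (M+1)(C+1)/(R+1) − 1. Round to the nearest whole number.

N̂ = (4431+1)(4361+1)/(1337+1) − 1 = 4432·4362/1338 − 1
= 19332384/1338 − 1 ≈ 14448.7 − 1 ≈ 14447.7 → 14448

N ≈ 14,448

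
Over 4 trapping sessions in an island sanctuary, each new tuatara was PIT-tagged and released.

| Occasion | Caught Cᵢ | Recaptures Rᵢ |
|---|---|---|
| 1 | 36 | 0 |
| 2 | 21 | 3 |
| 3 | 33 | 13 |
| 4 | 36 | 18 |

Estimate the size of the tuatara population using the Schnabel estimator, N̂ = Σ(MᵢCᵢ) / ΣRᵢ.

Marked at large before each occasion: Mᵢ = Σⱼ<ᵢ (Cⱼ − Rⱼ) → M1=0, M2=36, M3=54, M4=74
Σ MᵢCᵢ = 0·36 + 36·21 + 54·33 + 74·36 = 0 + 756 + 1782 + 2664 = 5202
Σ Rᵢ = 0 + 3 + 13 + 18 = 34
N̂ = 5202 / 34 = 153

N = 153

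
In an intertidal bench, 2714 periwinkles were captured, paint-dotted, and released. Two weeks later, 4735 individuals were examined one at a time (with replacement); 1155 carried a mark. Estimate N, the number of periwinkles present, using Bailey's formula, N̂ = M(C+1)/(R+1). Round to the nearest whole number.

N ≈ 11,119

N̂ = 2714·(4735+1)/(1155+1) = 2714·4736/1156 = 12853504/1156 ≈ 11118.9 → 11119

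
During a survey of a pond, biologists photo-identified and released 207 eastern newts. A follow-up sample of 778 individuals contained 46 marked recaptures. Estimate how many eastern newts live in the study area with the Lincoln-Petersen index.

N = 3501

N = (207 × 778) / 46 = 161046 / 46 = 3501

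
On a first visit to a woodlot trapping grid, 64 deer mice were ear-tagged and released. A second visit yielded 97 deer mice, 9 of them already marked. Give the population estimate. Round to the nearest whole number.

N = (64 × 97) / 9 = 6208 / 9 ≈ 689.8 → 690

N ≈ 690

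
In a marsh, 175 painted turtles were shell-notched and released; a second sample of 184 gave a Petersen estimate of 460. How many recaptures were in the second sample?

From N = M·C/R: R = M·C / N = 175·184 / 460 = 32200 / 460 = 70.

R = 70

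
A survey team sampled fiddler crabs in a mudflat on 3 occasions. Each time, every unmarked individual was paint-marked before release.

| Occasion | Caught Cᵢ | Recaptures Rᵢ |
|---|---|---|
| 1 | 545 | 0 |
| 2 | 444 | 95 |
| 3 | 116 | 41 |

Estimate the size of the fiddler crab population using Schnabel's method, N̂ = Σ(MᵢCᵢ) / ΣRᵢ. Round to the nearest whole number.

Marked at large before each occasion: Mᵢ = Σⱼ<ᵢ (Cⱼ − Rⱼ) → M1=0, M2=545, M3=894
Σ MᵢCᵢ = 0·545 + 545·444 + 894·116 = 0 + 241980 + 103704 = 345684
Σ Rᵢ = 0 + 95 + 41 = 136
N̂ = 345684 / 136 ≈ 2541.8 → 2542

N ≈ 2542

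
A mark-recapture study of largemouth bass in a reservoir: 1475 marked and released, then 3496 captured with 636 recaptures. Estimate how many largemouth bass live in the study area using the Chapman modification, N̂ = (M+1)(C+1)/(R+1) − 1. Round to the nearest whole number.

N̂ = (1475+1)(3496+1)/(636+1) − 1 = 1476·3497/637 − 1
= 5161572/637 − 1 ≈ 8102.9 − 1 ≈ 8101.9 → 8102

N ≈ 8102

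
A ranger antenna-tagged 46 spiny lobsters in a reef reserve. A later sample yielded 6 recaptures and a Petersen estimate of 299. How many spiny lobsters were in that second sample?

C = 39

From N = M·C/R: C = N·R / M = 299·6 / 46 = 1794 / 46 = 39.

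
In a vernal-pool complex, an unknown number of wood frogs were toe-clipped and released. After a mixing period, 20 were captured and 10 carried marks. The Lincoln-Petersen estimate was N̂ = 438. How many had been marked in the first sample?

M = 219

From N = M·C/R: M = N·R / C = 438·10 / 20 = 4380 / 20 = 219.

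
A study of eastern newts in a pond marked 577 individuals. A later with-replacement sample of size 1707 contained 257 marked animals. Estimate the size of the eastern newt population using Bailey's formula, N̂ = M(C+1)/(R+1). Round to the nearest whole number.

N ≈ 3820

N̂ = 577·(1707+1)/(257+1) = 577·1708/258 = 985516/258 ≈ 3819.8 → 3820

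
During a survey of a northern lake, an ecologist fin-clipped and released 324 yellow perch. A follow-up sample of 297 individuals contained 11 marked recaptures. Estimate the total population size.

N = (324 × 297) / 11 = 96228 / 11 = 8748

N = 8748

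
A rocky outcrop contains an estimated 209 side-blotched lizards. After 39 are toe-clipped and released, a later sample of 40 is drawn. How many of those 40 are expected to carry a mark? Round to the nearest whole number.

expected recaptures ≈ 7

Expected recaptures E[R] = M·C / N.
E[R] = 39 × 40 / 209 = 1560 / 209 ≈ 7.46 → 7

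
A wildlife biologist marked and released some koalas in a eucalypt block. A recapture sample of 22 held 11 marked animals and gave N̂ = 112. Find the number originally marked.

From N = M·C/R: M = N·R / C = 112·11 / 22 = 1232 / 22 = 56.

M = 56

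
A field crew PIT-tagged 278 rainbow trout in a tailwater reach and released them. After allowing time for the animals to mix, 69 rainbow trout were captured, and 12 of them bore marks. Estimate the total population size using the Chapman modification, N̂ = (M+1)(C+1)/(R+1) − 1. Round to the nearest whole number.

N ≈ 1501

N̂ = (278+1)(69+1)/(12+1) − 1 = 279·70/13 − 1
= 19530/13 − 1 ≈ 1502.3 − 1 ≈ 1501.3 → 1501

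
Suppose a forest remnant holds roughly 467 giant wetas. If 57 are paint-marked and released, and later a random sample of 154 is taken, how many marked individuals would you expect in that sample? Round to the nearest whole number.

expected recaptures ≈ 19

The marked fraction of the population is 57/467, so in a sample of 154 expect C·(M/N) marked.
E[R] = 57 × 154 / 467 = 8778 / 467 ≈ 18.8 → 19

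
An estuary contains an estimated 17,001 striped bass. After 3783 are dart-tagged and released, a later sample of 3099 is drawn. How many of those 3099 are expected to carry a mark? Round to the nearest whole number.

Expected recaptures E[R] = M·C / N.
E[R] = 3783 × 3099 / 17001 = 11723517 / 17001 ≈ 689.6 → 690

expected recaptures ≈ 690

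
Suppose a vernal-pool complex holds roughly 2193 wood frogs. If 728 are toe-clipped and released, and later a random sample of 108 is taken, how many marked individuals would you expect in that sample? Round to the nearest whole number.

expected recaptures ≈ 36

Expected recaptures E[R] = M·C / N.
E[R] = 728 × 108 / 2193 = 78624 / 2193 ≈ 35.9 → 36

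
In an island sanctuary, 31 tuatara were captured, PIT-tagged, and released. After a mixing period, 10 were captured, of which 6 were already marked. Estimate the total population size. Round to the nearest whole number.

N ≈ 52

The marked fraction in the recapture sample should equal the marked fraction in the population: 6/10 = 31/N.
N = (31 × 10) / 6 = 310 / 6 ≈ 51.7 → 52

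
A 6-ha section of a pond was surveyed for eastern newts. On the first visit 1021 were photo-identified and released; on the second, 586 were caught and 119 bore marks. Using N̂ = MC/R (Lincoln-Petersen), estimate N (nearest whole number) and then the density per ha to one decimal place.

density ≈ 838.0 eastern newts per ha

N̂ = 1021·586/119 = 598306/119 ≈ 5027.8 → 5028
Density = N̂ / area = 5028 / 6 = 838.0 per ha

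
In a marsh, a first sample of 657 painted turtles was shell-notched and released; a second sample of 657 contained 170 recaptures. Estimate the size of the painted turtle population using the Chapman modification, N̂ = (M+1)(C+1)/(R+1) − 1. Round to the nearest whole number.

N ≈ 2531

N̂ = (657+1)(657+1)/(170+1) − 1 = 658·658/171 − 1
= 432964/171 − 1 ≈ 2532.0 − 1 ≈ 2531.0 → 2531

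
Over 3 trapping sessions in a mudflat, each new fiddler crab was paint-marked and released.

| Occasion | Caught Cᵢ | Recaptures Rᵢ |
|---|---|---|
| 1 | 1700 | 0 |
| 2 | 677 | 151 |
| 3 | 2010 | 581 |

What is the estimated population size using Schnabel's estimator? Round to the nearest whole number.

N ≈ 7685

Marked at large before each occasion: Mᵢ = Σⱼ<ᵢ (Cⱼ − Rⱼ) → M1=0, M2=1700, M3=2226
Σ MᵢCᵢ = 0·1700 + 1700·677 + 2226·2010 = 0 + 1150900 + 4474260 = 5625160
Σ Rᵢ = 0 + 151 + 581 = 732
N̂ = 5625160 / 732 ≈ 7684.6 → 7685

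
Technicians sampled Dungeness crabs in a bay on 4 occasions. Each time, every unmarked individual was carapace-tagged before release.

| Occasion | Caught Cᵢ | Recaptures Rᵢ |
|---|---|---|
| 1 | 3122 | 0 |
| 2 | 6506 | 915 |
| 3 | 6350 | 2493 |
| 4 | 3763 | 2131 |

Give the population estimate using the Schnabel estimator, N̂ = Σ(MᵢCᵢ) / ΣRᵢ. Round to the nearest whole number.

N ≈ 22,195

Marked at large before each occasion: Mᵢ = Σⱼ<ᵢ (Cⱼ − Rⱼ) → M1=0, M2=3122, M3=8713, M4=12570
Σ MᵢCᵢ = 0·3122 + 3122·6506 + 8713·6350 + 12570·3763 = 0 + 20311732 + 55327550 + 47300910 = 122940192
Σ Rᵢ = 0 + 915 + 2493 + 2131 = 5539
N̂ = 122940192 / 5539 ≈ 22195.4 → 22195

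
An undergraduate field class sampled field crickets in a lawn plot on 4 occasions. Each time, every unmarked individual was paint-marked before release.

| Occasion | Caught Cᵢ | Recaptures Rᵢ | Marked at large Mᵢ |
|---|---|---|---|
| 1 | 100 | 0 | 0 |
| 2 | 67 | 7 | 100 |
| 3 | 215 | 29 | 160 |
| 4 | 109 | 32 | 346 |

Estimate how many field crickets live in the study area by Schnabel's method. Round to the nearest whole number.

N ≈ 1159

Σ MᵢCᵢ = 0·100 + 100·67 + 160·215 + 346·109 = 0 + 6700 + 34400 + 37714 = 78814
Σ Rᵢ = 0 + 7 + 29 + 32 = 68
N̂ = 78814 / 68 ≈ 1159.0 → 1159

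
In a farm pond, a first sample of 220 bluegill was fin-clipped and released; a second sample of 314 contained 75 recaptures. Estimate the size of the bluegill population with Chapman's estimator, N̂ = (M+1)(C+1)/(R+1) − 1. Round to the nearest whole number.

N ≈ 915

N̂ = (220+1)(314+1)/(75+1) − 1 = 221·315/76 − 1
= 69615/76 − 1 ≈ 916.0 − 1 ≈ 915.0 → 915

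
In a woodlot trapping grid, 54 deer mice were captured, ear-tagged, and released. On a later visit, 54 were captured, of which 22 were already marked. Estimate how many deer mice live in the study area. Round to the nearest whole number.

If marked individuals mix randomly, R/C ≈ M/N, giving N ≈ M·C/R.
N = (54 × 54) / 22 = 2916 / 22 ≈ 132.5 → 133

N ≈ 133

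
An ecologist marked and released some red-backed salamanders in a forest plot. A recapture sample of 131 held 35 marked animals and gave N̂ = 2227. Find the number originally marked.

From N = M·C/R: M = N·R / C = 2227·35 / 131 = 77945 / 131 = 595.

M = 595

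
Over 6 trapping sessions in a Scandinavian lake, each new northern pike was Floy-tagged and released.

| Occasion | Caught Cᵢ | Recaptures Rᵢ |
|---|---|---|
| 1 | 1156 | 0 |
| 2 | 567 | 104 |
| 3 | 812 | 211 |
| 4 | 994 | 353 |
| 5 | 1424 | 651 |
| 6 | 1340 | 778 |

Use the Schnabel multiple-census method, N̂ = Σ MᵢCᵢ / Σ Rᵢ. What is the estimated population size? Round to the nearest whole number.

Marked at large before each occasion: Mᵢ = Σⱼ<ᵢ (Cⱼ − Rⱼ) → M1=0, M2=1156, M3=1619, M4=2220, M5=2861, M6=3634
Σ MᵢCᵢ = 0·1156 + 1156·567 + 1619·812 + 2220·994 + 2861·1424 + 3634·1340 = 0 + 655452 + 1314628 + 2206680 + 4074064 + 4869560 = 13120384
Σ Rᵢ = 0 + 104 + 211 + 353 + 651 + 778 = 2097
N̂ = 13120384 / 2097 ≈ 6256.7 → 6257

N ≈ 6257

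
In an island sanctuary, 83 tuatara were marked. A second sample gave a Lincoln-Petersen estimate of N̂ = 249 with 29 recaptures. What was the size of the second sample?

From N = M·C/R: C = N·R / M = 249·29 / 83 = 7221 / 83 = 87.

C = 87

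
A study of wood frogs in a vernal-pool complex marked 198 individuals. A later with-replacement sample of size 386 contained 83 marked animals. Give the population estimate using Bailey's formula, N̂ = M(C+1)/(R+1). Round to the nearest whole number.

N̂ = 198·(386+1)/(83+1) = 198·387/84 = 76626/84 ≈ 912.2 → 912

N ≈ 912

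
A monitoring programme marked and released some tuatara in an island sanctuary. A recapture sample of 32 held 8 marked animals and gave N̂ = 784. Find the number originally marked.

From N = M·C/R: M = N·R / C = 784·8 / 32 = 6272 / 32 = 196.

M = 196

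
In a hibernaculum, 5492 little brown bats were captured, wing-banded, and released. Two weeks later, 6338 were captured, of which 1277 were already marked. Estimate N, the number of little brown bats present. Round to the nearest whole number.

N ≈ 27,258

The marked fraction in the recapture sample should equal the marked fraction in the population: 1277/6338 = 5492/N.
N = (5492 × 6338) / 1277 = 34808296 / 1277 ≈ 27257.9 → 27258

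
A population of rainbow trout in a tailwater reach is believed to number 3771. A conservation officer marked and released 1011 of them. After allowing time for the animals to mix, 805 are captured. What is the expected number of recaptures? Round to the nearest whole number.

The marked fraction of the population is 1011/3771, so in a sample of 805 expect C·(M/N) marked.
E[R] = 1011 × 805 / 3771 = 813855 / 3771 ≈ 215.8 → 216

expected recaptures ≈ 216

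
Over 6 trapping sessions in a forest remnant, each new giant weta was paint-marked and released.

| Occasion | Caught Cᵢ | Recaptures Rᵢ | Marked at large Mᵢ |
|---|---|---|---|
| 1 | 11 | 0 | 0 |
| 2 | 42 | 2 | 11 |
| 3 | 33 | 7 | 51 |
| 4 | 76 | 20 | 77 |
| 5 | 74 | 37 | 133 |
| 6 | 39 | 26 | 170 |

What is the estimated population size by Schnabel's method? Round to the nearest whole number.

Σ MᵢCᵢ = 0·11 + 11·42 + 51·33 + 77·76 + 133·74 + 170·39 = 0 + 462 + 1683 + 5852 + 9842 + 6630 = 24469
Σ Rᵢ = 0 + 2 + 7 + 20 + 37 + 26 = 92
N̂ = 24469 / 92 ≈ 266.0 → 266

N ≈ 266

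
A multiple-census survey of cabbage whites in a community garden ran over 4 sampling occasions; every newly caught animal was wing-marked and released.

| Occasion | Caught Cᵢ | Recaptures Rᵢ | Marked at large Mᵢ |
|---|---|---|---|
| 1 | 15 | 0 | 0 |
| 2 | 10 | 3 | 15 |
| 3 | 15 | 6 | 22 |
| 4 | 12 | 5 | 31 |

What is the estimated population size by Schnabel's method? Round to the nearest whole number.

Σ MᵢCᵢ = 0·15 + 15·10 + 22·15 + 31·12 = 0 + 150 + 330 + 372 = 852
Σ Rᵢ = 0 + 3 + 6 + 5 = 14
N̂ = 852 / 14 ≈ 60.9 → 61

N ≈ 61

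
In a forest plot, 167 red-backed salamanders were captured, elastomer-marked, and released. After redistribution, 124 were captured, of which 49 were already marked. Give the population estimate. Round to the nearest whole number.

N ≈ 423

Lincoln-Petersen assumes M/N = R/C, so N = M·C / R.
N = (167 × 124) / 49 = 20708 / 49 ≈ 422.6 → 423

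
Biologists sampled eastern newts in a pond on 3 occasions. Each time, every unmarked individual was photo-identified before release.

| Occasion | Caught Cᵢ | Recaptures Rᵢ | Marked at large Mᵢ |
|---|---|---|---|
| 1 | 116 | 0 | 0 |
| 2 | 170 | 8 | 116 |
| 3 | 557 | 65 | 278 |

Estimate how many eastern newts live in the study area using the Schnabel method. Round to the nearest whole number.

N ≈ 2391

Σ MᵢCᵢ = 0·116 + 116·170 + 278·557 = 0 + 19720 + 154846 = 174566
Σ Rᵢ = 0 + 8 + 65 = 73
N̂ = 174566 / 73 ≈ 2391.3 → 2391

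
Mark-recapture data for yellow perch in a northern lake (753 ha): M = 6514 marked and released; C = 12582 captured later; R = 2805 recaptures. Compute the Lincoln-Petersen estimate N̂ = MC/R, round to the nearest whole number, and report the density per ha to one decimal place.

N̂ = 6514·12582/2805 = 81959148/2805 ≈ 29218.9 → 29219
Density = N̂ / area = 29219 / 753 ≈ 38.80 → 38.8 per ha

density ≈ 38.8 yellow perch per ha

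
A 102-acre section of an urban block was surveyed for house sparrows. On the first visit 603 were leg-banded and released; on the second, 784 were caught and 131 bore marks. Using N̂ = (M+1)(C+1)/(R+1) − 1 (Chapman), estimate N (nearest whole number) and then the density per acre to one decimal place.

density ≈ 35.2 house sparrows per acre

N̂ = 604·785/132 − 1 = 474140/132 − 1 ≈ 3591.0 → 3591
Density = N̂ / area = 3591 / 102 ≈ 35.21 → 35.2 per acre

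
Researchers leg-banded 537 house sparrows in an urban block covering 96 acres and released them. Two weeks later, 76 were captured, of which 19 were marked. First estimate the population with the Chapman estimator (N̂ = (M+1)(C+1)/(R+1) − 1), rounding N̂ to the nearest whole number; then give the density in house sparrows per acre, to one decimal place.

density ≈ 21.6 house sparrows per acre

N̂ = 538·77/20 − 1 = 41426/20 − 1 ≈ 2070.3 → 2070
Density = N̂ / area = 2070 / 96 ≈ 21.56 → 21.6 per acre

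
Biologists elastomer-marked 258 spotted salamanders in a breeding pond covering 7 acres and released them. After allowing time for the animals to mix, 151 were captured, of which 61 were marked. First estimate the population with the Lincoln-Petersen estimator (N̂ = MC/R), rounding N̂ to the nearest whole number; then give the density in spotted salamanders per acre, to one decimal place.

density ≈ 91.3 spotted salamanders per acre

N̂ = 258·151/61 = 38958/61 ≈ 638.7 → 639
Density = N̂ / area = 639 / 7 ≈ 91.29 → 91.3 per acre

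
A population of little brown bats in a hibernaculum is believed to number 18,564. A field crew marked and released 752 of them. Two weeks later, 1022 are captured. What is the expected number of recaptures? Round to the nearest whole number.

Expected recaptures E[R] = M·C / N.
E[R] = 752 × 1022 / 18564 = 768544 / 18564 ≈ 41.4 → 41

expected recaptures ≈ 41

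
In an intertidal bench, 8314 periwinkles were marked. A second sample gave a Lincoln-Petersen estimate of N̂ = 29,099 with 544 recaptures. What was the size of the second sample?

From N = M·C/R: C = N·R / M = 29099·544 / 8314 = 15829856 / 8314 = 1904.

C = 1904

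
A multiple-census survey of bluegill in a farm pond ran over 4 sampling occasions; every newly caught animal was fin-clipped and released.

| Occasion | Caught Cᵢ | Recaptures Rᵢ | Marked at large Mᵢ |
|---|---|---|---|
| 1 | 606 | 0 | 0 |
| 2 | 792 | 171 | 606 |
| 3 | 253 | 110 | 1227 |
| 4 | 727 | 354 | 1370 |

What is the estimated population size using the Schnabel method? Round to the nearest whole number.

Σ MᵢCᵢ = 0·606 + 606·792 + 1227·253 + 1370·727 = 0 + 479952 + 310431 + 995990 = 1786373
Σ Rᵢ = 0 + 171 + 110 + 354 = 635
N̂ = 1786373 / 635 ≈ 2813.2 → 2813

N ≈ 2813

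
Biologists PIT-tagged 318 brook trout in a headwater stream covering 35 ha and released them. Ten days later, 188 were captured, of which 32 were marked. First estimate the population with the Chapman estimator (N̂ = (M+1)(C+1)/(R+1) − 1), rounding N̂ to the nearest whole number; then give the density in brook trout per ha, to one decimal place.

density ≈ 52.2 brook trout per ha

N̂ = 319·189/33 − 1 = 60291/33 − 1 = 1826
Density = N̂ / area = 1826 / 35 ≈ 52.17 → 52.2 per ha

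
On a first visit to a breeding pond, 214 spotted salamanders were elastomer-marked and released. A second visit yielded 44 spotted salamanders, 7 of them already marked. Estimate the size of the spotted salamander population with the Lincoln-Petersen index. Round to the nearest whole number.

N ≈ 1345

N = (214 × 44) / 7 = 9416 / 7 ≈ 1345.1 → 1345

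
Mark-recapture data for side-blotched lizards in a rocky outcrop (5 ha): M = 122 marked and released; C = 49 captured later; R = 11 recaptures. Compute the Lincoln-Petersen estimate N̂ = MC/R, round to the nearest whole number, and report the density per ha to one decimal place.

N̂ = 122·49/11 = 5978/11 ≈ 543.45 → 543
Density = N̂ / area = 543 / 5 ≈ 108.60 → 108.6 per ha

density ≈ 108.6 side-blotched lizards per ha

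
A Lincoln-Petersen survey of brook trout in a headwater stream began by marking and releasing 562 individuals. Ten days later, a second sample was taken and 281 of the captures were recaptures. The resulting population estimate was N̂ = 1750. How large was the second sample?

C = 875

From N = M·C/R: C = N·R / M = 1750·281 / 562 = 491750 / 562 = 875.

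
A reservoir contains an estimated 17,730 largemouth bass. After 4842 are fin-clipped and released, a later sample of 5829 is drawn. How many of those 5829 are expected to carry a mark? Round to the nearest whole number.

expected recaptures ≈ 1592

The marked fraction of the population is 4842/17730, so in a sample of 5829 expect C·(M/N) marked.
E[R] = 4842 × 5829 / 17730 = 28224018 / 17730 ≈ 1591.9 → 1592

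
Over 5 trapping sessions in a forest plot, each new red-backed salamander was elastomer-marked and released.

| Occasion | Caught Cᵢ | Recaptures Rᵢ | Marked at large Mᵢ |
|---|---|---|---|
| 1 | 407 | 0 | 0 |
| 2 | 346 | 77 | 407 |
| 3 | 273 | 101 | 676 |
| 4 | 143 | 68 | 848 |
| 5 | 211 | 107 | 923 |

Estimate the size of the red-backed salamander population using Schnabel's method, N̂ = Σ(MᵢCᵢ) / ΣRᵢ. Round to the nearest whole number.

N ≈ 1817

Σ MᵢCᵢ = 0·407 + 407·346 + 676·273 + 848·143 + 923·211 = 0 + 140822 + 184548 + 121264 + 194753 = 641387
Σ Rᵢ = 0 + 77 + 101 + 68 + 107 = 353
N̂ = 641387 / 353 ≈ 1817.0 → 1817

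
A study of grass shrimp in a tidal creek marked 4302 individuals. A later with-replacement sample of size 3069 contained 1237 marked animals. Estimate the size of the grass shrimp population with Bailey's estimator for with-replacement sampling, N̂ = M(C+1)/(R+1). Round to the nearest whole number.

N̂ = 4302·(3069+1)/(1237+1) = 4302·3070/1238 = 13207140/1238 ≈ 10668.1 → 10668

N ≈ 10,668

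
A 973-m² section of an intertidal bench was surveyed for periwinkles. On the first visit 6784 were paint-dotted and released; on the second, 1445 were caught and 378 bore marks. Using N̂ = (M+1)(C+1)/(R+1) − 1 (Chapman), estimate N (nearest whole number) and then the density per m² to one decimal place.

N̂ = 6785·1446/379 − 1 = 9811110/379 − 1 ≈ 25885.8 → 25886
Density = N̂ / area = 25886 / 973 ≈ 26.60 → 26.6 per m²

density ≈ 26.6 periwinkles per m²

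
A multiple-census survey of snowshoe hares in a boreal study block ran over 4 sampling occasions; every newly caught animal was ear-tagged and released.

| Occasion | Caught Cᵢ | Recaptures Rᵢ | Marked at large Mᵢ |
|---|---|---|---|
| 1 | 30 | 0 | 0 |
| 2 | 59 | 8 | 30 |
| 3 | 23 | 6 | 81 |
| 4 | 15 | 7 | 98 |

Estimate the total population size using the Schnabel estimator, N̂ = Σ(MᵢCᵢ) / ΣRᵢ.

N = 243

Σ MᵢCᵢ = 0·30 + 30·59 + 81·23 + 98·15 = 0 + 1770 + 1863 + 1470 = 5103
Σ Rᵢ = 0 + 8 + 6 + 7 = 21
N̂ = 5103 / 21 = 243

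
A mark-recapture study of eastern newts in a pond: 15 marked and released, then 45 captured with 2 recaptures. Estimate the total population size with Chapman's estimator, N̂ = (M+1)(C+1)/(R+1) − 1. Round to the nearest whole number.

N̂ = (15+1)(45+1)/(2+1) − 1 = 16·46/3 − 1
= 736/3 − 1 ≈ 245.3 − 1 ≈ 244.3 → 244

N ≈ 244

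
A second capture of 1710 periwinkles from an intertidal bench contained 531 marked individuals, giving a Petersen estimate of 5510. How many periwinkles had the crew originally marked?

From N = M·C/R: M = N·R / C = 5510·531 / 1710 = 2925810 / 1710 = 1711.

M = 1711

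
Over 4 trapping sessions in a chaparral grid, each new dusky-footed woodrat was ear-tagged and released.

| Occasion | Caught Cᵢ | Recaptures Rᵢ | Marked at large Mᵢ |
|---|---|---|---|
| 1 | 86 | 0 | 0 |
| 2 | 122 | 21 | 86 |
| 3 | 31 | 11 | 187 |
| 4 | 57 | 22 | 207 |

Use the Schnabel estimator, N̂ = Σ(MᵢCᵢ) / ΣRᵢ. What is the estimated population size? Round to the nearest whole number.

N ≈ 520

Σ MᵢCᵢ = 0·86 + 86·122 + 187·31 + 207·57 = 0 + 10492 + 5797 + 11799 = 28088
Σ Rᵢ = 0 + 21 + 11 + 22 = 54
N̂ = 28088 / 54 ≈ 520.1 → 520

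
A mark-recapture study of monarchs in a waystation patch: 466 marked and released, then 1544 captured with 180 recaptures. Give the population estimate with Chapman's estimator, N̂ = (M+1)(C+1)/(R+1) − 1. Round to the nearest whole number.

N ≈ 3985

N̂ = (466+1)(1544+1)/(180+1) − 1 = 467·1545/181 − 1
= 721515/181 − 1 ≈ 3986.3 − 1 ≈ 3985.3 → 3985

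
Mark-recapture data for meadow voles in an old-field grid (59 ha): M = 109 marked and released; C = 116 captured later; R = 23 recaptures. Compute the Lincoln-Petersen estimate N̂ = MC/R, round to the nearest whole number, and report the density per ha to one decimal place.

N̂ = 109·116/23 = 12644/23 ≈ 549.7 → 550
Density = N̂ / area = 550 / 59 ≈ 9.32 → 9.3 per ha

density ≈ 9.3 meadow voles per ha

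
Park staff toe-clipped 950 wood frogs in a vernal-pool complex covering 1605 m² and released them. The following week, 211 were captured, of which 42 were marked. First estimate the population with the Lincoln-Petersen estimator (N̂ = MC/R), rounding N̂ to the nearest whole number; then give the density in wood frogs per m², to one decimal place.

N̂ = 950·211/42 = 200450/42 ≈ 4772.6 → 4773
Density = N̂ / area = 4773 / 1605 ≈ 2.97 → 3.0 per m²

density ≈ 3.0 wood frogs per m²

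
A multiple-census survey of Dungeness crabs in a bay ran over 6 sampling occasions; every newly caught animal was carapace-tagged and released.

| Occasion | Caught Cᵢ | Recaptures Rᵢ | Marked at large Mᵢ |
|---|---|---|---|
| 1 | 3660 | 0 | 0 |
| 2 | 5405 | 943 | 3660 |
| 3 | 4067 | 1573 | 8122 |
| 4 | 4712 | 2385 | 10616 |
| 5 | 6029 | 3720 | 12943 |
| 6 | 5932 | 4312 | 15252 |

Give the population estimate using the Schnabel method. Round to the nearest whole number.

Σ MᵢCᵢ = 0·3660 + 3660·5405 + 8122·4067 + 10616·4712 + 12943·6029 + 15252·5932 = 0 + 19782300 + 33032174 + 50022592 + 78033347 + 90474864 = 271345277
Σ Rᵢ = 0 + 943 + 1573 + 2385 + 3720 + 4312 = 12933
N̂ = 271345277 / 12933 ≈ 20980.8 → 20981

N ≈ 20,981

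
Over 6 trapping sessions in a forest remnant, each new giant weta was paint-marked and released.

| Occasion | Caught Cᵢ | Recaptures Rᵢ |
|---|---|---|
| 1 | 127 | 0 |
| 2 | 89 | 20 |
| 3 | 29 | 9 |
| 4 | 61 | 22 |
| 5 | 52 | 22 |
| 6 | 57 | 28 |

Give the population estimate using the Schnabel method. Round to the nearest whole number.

Marked at large before each occasion: Mᵢ = Σⱼ<ᵢ (Cⱼ − Rⱼ) → M1=0, M2=127, M3=196, M4=216, M5=255, M6=285
Σ MᵢCᵢ = 0·127 + 127·89 + 196·29 + 216·61 + 255·52 + 285·57 = 0 + 11303 + 5684 + 13176 + 13260 + 16245 = 59668
Σ Rᵢ = 0 + 20 + 9 + 22 + 22 + 28 = 101
N̂ = 59668 / 101 ≈ 590.8 → 591

N ≈ 591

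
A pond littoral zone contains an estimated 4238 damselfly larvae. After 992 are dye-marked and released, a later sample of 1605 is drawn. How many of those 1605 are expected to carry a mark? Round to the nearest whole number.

Expected recaptures E[R] = M·C / N.
E[R] = 992 × 1605 / 4238 = 1592160 / 4238 ≈ 375.7 → 376

expected recaptures ≈ 376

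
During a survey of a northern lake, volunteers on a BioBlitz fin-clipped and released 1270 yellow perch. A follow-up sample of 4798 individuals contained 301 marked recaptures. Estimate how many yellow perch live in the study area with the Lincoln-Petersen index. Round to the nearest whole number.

If marked individuals mix randomly, R/C ≈ M/N, giving N ≈ M·C/R.
N = (1270 × 4798) / 301 = 6093460 / 301 ≈ 20244.1 → 20244

N ≈ 20,244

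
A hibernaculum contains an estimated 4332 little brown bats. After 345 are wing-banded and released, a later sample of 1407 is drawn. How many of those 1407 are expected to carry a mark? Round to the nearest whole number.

Expected recaptures E[R] = M·C / N.
E[R] = 345 × 1407 / 4332 = 485415 / 4332 ≈ 112.1 → 112

expected recaptures ≈ 112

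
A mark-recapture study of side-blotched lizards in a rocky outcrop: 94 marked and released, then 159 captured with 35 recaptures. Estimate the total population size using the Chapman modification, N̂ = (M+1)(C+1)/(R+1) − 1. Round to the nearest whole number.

N ≈ 421

N̂ = (94+1)(159+1)/(35+1) − 1 = 95·160/36 − 1
= 15200/36 − 1 ≈ 422.2 − 1 ≈ 421.2 → 421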